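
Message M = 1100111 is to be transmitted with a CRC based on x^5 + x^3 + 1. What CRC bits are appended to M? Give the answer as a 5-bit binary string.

01010

Append 5 zeros: 110011100000. Divide by 101001 (XOR where the leading bit is 1):
  pos 0: 110011 XOR 101001 = 011010
  pos 1: 110101 XOR 101001 = 011100
  pos 2: 111000 XOR 101001 = 010001
  pos 3: 100010 XOR 101001 = 001011
  pos 5: 101100 XOR 101001 = 000101
Remainder (last 5 bits) = 01010. This is the CRC / FCS.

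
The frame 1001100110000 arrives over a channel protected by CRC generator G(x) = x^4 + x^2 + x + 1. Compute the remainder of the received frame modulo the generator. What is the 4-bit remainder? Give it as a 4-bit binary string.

0001

Modulo-2 division of 1001100110000 by 10111:
  pos 0: 10011 XOR 10111 = 00100
  pos 2: 10000 XOR 10111 = 00111
  pos 4: 11111 XOR 10111 = 01000
  pos 5: 10000 XOR 10111 = 00111
  pos 7: 11100 XOR 10111 = 01011
  pos 8: 10110 XOR 10111 = 00001
Remainder = 0001 (nonzero — an error is detected).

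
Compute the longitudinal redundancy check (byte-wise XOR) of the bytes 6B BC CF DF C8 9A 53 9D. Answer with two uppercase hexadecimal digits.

XOR the bytes together:
  start with 0x6B
  0x6B ⊕ 0xBC = 0xD7
  0xD7 ⊕ 0xCF = 0x18
  0x18 ⊕ 0xDF = 0xC7
  0xC7 ⊕ 0xC8 = 0x0F
  0x0F ⊕ 0x9A = 0x95
  0x95 ⊕ 0x53 = 0xC6
  0xC6 ⊕ 0x9D = 0x5B

5B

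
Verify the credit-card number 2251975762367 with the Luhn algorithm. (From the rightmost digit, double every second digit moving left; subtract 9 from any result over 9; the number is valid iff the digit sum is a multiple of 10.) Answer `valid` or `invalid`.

valid

From the right, keep odd positions and double even positions (subtract 9 from any doubled value over 9):
  doubled (positions 2,4,...): 3 4 5 5 2 4 → sum 23
  kept (positions 1,3,...): 7 3 6 5 9 5 2 → sum 37
Total = 60.
60 mod 10 = 0, so the number is valid.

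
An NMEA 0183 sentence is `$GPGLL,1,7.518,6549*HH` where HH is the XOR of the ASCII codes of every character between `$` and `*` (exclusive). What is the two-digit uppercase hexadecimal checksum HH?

XOR the ASCII codes of the payload characters:
  'G' = 0x47 → acc = 0x47
  'P' = 0x50 → acc = 0x17
  'G' = 0x47 → acc = 0x50
  'L' = 0x4C → acc = 0x1C
  'L' = 0x4C → acc = 0x50
  ',' = 0x2C → acc = 0x7C
  '1' = 0x31 → acc = 0x4D
  ',' = 0x2C → acc = 0x61
  '7' = 0x37 → acc = 0x56
  '.' = 0x2E → acc = 0x78
  '5' = 0x35 → acc = 0x4D
  '1' = 0x31 → acc = 0x7C
  '8' = 0x38 → acc = 0x44
  ',' = 0x2C → acc = 0x68
  '6' = 0x36 → acc = 0x5E
  '5' = 0x35 → acc = 0x6B
  '4' = 0x34 → acc = 0x5F
  '9' = 0x39 → acc = 0x66
Checksum = 0x66.

66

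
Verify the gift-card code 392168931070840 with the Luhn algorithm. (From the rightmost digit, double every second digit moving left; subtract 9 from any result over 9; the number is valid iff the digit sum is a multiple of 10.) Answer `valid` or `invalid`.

invalid

From the right, keep odd positions and double even positions (subtract 9 from any doubled value over 9):
  doubled (positions 2,4,...): 8 0 0 6 7 2 9 → sum 32
  kept (positions 1,3,...): 0 8 7 1 9 6 2 3 → sum 36
Total = 68.
68 mod 10 = 8, so the number is invalid.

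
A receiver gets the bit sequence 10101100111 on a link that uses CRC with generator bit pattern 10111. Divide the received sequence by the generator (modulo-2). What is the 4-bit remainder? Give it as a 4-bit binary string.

1000

Modulo-2 division of 10101100111 by 10111:
  pos 0: 10101 XOR 10111 = 00010
  pos 3: 10100 XOR 10111 = 00011
  pos 6: 11111 XOR 10111 = 01000
Remainder = 1000 (nonzero — an error is detected).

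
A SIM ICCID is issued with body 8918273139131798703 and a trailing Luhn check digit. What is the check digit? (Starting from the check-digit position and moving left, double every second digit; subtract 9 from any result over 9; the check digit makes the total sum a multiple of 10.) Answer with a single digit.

Partial digits right→left: 3 0 7 8 9 7 1 3 1 9 3 1 3 7 2 8 1 9 8
Double every second digit counting from the check-digit position (so the 1st, 3rd, 5th, ... of the partial from the right).
  doubled (with −9 where >9): 6 5 9 2 2 6 6 4 2 7 → sum 49
  kept as-is: 0 8 7 3 9 1 7 8 9 → sum 52
Total = 49 + 52 = 101.
Check digit = (10 − (101 mod 10)) mod 10 = 9.

9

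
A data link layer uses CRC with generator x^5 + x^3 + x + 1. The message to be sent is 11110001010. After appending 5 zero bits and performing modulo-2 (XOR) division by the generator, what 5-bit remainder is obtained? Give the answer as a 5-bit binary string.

01001

Append 5 zeros: 1111000101000000. Divide by 101011 (XOR where the leading bit is 1):
  pos 0: 111100 XOR 101011 = 010111
  pos 1: 101110 XOR 101011 = 000101
  pos 4: 101101 XOR 101011 = 000110
  pos 7: 110000 XOR 101011 = 011011
  pos 8: 110110 XOR 101011 = 011101
  pos 9: 111010 XOR 101011 = 010001
  pos 10: 100010 XOR 101011 = 001001
Remainder (last 5 bits) = 01001. This is the CRC / FCS.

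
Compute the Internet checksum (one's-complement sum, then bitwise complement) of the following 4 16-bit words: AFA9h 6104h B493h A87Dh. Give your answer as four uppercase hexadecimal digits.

One's-complement addition (fold any carry out of bit 15 back into bit 0):
  0xAFA9 + 0x6104 = 0x110AD → wrap carry → 0x10AE
  0x10AE + 0xB493 = 0x0C541
  0xC541 + 0xA87D = 0x16DBE → wrap carry → 0x6DBF
One's-complement sum = 0x6DBF.
Checksum = ~0x6DBF & 0xFFFF = 0x9240.

9240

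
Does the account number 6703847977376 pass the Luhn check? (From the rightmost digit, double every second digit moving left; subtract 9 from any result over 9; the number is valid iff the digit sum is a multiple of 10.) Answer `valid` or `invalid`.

From the right, keep odd positions and double even positions (subtract 9 from any doubled value over 9):
  doubled (positions 2,4,...): 5 5 9 8 6 5 → sum 38
  kept (positions 1,3,...): 6 3 7 7 8 0 6 → sum 37
Total = 75.
75 mod 10 = 5, so the number is invalid.

invalid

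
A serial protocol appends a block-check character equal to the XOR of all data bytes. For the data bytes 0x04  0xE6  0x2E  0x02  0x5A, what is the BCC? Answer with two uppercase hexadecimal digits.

94

XOR the bytes together:
  start with 0x04
  0x04 ⊕ 0xE6 = 0xE2
  0xE2 ⊕ 0x2E = 0xCC
  0xCC ⊕ 0x02 = 0xCE
  0xCE ⊕ 0x5A = 0x94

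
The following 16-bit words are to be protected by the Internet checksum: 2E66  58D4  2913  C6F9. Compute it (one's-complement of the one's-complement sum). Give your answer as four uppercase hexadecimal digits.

One's-complement addition (fold any carry out of bit 15 back into bit 0):
  0x2E66 + 0x58D4 = 0x0873A
  0x873A + 0x2913 = 0x0B04D
  0xB04D + 0xC6F9 = 0x17746 → wrap carry → 0x7747
One's-complement sum = 0x7747.
Checksum = ~0x7747 & 0xFFFF = 0x88B8.

88B8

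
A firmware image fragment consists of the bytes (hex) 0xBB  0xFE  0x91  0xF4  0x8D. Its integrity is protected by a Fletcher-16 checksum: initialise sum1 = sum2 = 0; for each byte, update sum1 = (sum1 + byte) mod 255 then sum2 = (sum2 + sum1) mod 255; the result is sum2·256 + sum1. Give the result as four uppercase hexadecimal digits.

D2CE

Running sums (mod 255):
  after byte 0 (0xBB): sum1=187, sum2=187
  after byte 1 (0xFE): sum1=186, sum2=118
  after byte 2 (0x91): sum1=76, sum2=194
  after byte 3 (0xF4): sum1=65, sum2=4
  after byte 4 (0x8D): sum1=206, sum2=210
Checksum = sum2·256 + sum1 = 210·256 + 206 = 53966 = 0xD2CE.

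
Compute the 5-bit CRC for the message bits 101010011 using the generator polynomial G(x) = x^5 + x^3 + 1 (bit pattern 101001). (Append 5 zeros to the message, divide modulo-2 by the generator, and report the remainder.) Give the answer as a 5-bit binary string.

Append 5 zeros: 10101001100000. Divide by 101001 (XOR where the leading bit is 1):
  pos 0: 101010 XOR 101001 = 000011
  pos 4: 110110 XOR 101001 = 011111
  pos 5: 111110 XOR 101001 = 010111
  pos 6: 101110 XOR 101001 = 000111
Remainder (last 5 bits) = 11100. This is the CRC / FCS.

11100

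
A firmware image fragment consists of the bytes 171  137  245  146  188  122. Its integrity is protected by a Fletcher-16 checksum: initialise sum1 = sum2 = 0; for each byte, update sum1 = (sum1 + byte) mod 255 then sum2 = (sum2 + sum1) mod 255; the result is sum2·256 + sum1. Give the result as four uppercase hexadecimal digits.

39F4

Running sums (mod 255):
  after byte 0 (171): sum1=171, sum2=171
  after byte 1 (137): sum1=53, sum2=224
  after byte 2 (245): sum1=43, sum2=12
  after byte 3 (146): sum1=189, sum2=201
  after byte 4 (188): sum1=122, sum2=68
  after byte 5 (122): sum1=244, sum2=57
Checksum = sum2·256 + sum1 = 57·256 + 244 = 14836 = 0x39F4.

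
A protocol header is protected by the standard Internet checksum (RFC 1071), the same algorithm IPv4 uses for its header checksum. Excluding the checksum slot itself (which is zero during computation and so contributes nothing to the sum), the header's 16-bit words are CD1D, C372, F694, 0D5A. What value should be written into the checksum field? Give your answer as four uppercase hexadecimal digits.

6B80

One's-complement addition (fold any carry out of bit 15 back into bit 0):
  0xCD1D + 0xC372 = 0x1908F → wrap carry → 0x9090
  0x9090 + 0xF694 = 0x18724 → wrap carry → 0x8725
  0x8725 + 0x0D5A = 0x0947F
One's-complement sum = 0x947F.
Checksum = ~0x947F & 0xFFFF = 0x6B80.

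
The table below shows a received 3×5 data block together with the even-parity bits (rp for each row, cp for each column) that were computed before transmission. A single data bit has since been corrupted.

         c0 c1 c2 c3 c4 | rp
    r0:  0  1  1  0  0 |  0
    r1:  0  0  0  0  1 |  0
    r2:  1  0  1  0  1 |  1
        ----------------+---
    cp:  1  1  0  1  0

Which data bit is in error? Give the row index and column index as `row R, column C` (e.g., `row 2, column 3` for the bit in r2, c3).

row 1, column 3

Recompute each row's even parity and compare to rp:
  r0: data parity 0, sent rp 0 → ok
  r1: data parity 1, sent rp 0 → mismatch
  r2: data parity 1, sent rp 1 → ok
Recompute each column's even parity and compare to cp:
  c0: data parity 1, sent cp 1 → ok
  c1: data parity 1, sent cp 1 → ok
  c2: data parity 0, sent cp 0 → ok
  c3: data parity 0, sent cp 1 → mismatch
  c4: data parity 0, sent cp 0 → ok
Exactly one row (r1) and one column (c3) fail → the flipped bit is at their intersection.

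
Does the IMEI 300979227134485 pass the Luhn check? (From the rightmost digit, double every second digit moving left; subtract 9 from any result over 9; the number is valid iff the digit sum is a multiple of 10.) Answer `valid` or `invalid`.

valid

From the right, keep odd positions and double even positions (subtract 9 from any doubled value over 9):
  doubled (positions 2,4,...): 7 8 2 4 9 9 0 → sum 39
  kept (positions 1,3,...): 5 4 3 7 2 7 0 3 → sum 31
Total = 70.
70 mod 10 = 0, so the number is valid.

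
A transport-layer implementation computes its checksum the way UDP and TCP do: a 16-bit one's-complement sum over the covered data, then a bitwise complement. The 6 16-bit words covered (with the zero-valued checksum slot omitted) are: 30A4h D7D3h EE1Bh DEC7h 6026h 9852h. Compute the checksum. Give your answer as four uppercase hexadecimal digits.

One's-complement addition (fold any carry out of bit 15 back into bit 0):
  0x30A4 + 0xD7D3 = 0x10877 → wrap carry → 0x0878
  0x0878 + 0xEE1B = 0x0F693
  0xF693 + 0xDEC7 = 0x1D55A → wrap carry → 0xD55B
  0xD55B + 0x6026 = 0x13581 → wrap carry → 0x3582
  0x3582 + 0x9852 = 0x0CDD4
One's-complement sum = 0xCDD4.
Checksum = ~0xCDD4 & 0xFFFF = 0x322B.

322B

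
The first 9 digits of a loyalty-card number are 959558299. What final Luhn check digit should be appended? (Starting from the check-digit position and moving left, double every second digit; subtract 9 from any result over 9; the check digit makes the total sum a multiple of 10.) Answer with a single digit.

Partial digits right→left: 9 9 2 8 5 5 9 5 9
Double every second digit counting from the check-digit position (so the 1st, 3rd, 5th, ... of the partial from the right).
  doubled (with −9 where >9): 9 4 1 9 9 → sum 32
  kept as-is: 9 8 5 5 → sum 27
Total = 32 + 27 = 59.
Check digit = (10 − (59 mod 10)) mod 10 = 1.

1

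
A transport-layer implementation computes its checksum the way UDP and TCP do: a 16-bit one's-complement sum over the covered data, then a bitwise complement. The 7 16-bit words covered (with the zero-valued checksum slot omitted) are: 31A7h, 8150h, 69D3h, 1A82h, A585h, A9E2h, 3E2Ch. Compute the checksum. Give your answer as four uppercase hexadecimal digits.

3B1E

One's-complement addition (fold any carry out of bit 15 back into bit 0):
  0x31A7 + 0x8150 = 0x0B2F7
  0xB2F7 + 0x69D3 = 0x11CCA → wrap carry → 0x1CCB
  0x1CCB + 0x1A82 = 0x0374D
  0x374D + 0xA585 = 0x0DCD2
  0xDCD2 + 0xA9E2 = 0x186B4 → wrap carry → 0x86B5
  0x86B5 + 0x3E2C = 0x0C4E1
One's-complement sum = 0xC4E1.
Checksum = ~0xC4E1 & 0xFFFF = 0x3B1E.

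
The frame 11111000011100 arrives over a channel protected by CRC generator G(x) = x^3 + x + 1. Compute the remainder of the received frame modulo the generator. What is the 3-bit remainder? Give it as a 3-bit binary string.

010

Modulo-2 division of 11111000011100 by 1011:
  pos 0: 1111 XOR 1011 = 0100
  pos 1: 1001 XOR 1011 = 0010
  pos 3: 1000 XOR 1011 = 0011
  pos 5: 1100 XOR 1011 = 0111
  pos 6: 1111 XOR 1011 = 0100
  pos 7: 1001 XOR 1011 = 0010
  pos 9: 1010 XOR 1011 = 0001
Remainder = 010 (nonzero — an error is detected).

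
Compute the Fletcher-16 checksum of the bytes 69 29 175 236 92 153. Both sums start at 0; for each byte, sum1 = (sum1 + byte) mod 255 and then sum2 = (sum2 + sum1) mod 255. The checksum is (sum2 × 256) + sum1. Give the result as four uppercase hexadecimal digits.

09F4

Running sums (mod 255):
  after byte 0 (69): sum1=69, sum2=69
  after byte 1 (29): sum1=98, sum2=167
  after byte 2 (175): sum1=18, sum2=185
  after byte 3 (236): sum1=254, sum2=184
  after byte 4 (92): sum1=91, sum2=20
  after byte 5 (153): sum1=244, sum2=9
Checksum = sum2·256 + sum1 = 9·256 + 244 = 2548 = 0x09F4.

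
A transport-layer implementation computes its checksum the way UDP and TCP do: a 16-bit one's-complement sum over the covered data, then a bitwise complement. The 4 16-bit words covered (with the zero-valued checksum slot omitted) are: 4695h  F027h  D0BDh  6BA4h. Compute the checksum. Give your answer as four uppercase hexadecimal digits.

One's-complement addition (fold any carry out of bit 15 back into bit 0):
  0x4695 + 0xF027 = 0x136BC → wrap carry → 0x36BD
  0x36BD + 0xD0BD = 0x1077A → wrap carry → 0x077B
  0x077B + 0x6BA4 = 0x0731F
One's-complement sum = 0x731F.
Checksum = ~0x731F & 0xFFFF = 0x8CE0.

8CE0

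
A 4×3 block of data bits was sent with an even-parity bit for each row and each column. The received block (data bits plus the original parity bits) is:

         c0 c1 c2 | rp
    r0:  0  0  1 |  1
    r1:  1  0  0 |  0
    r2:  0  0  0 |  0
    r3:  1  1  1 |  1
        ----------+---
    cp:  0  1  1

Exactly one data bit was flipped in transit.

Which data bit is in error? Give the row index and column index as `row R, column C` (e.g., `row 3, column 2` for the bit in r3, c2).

row 1, column 2

Recompute each row's even parity and compare to rp:
  r0: data parity 1, sent rp 1 → ok
  r1: data parity 1, sent rp 0 → mismatch
  r2: data parity 0, sent rp 0 → ok
  r3: data parity 1, sent rp 1 → ok
Recompute each column's even parity and compare to cp:
  c0: data parity 0, sent cp 0 → ok
  c1: data parity 1, sent cp 1 → ok
  c2: data parity 0, sent cp 1 → mismatch
Exactly one row (r1) and one column (c2) fail → the flipped bit is at their intersection.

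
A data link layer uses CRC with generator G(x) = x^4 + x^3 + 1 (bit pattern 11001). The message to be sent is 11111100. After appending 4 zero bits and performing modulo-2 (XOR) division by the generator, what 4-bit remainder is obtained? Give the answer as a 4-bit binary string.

0100

Append 4 zeros: 111111000000. Divide by 11001 (XOR where the leading bit is 1):
  pos 0: 11111 XOR 11001 = 00110
  pos 2: 11010 XOR 11001 = 00011
  pos 5: 11000 XOR 11001 = 00001
Remainder (last 4 bits) = 0100. This is the CRC / FCS.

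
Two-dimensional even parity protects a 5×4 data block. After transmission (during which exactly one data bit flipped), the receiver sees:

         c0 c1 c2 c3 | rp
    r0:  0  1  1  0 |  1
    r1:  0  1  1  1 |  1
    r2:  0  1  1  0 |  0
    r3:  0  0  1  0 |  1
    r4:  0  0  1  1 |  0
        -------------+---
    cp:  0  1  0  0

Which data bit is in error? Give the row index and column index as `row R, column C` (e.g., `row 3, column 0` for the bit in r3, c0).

row 0, column 2

Recompute each row's even parity and compare to rp:
  r0: data parity 0, sent rp 1 → mismatch
  r1: data parity 1, sent rp 1 → ok
  r2: data parity 0, sent rp 0 → ok
  r3: data parity 1, sent rp 1 → ok
  r4: data parity 0, sent rp 0 → ok
Recompute each column's even parity and compare to cp:
  c0: data parity 0, sent cp 0 → ok
  c1: data parity 1, sent cp 1 → ok
  c2: data parity 1, sent cp 0 → mismatch
  c3: data parity 0, sent cp 0 → ok
Exactly one row (r0) and one column (c2) fail → the flipped bit is at their intersection.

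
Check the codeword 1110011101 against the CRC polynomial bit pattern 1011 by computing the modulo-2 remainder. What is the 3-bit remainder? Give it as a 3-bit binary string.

Modulo-2 division of 1110011101 by 1011:
  pos 0: 1110 XOR 1011 = 0101
  pos 1: 1010 XOR 1011 = 0001
  pos 4: 1111 XOR 1011 = 0100
  pos 5: 1000 XOR 1011 = 0011
Remainder = 111 (nonzero — an error is detected).

111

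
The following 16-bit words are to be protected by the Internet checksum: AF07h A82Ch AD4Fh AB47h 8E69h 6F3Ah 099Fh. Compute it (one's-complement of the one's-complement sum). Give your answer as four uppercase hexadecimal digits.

One's-complement addition (fold any carry out of bit 15 back into bit 0):
  0xAF07 + 0xA82C = 0x15733 → wrap carry → 0x5734
  0x5734 + 0xAD4F = 0x10483 → wrap carry → 0x0484
  0x0484 + 0xAB47 = 0x0AFCB
  0xAFCB + 0x8E69 = 0x13E34 → wrap carry → 0x3E35
  0x3E35 + 0x6F3A = 0x0AD6F
  0xAD6F + 0x099F = 0x0B70E
One's-complement sum = 0xB70E.
Checksum = ~0xB70E & 0xFFFF = 0x48F1.

48F1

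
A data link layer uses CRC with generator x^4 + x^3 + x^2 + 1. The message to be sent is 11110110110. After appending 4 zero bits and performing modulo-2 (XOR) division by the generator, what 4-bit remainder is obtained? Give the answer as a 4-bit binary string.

Append 4 zeros: 111101101100000. Divide by 11101 (XOR where the leading bit is 1):
  pos 0: 11110 XOR 11101 = 00011
  pos 3: 11110 XOR 11101 = 00011
  pos 6: 11110 XOR 11101 = 00011
  pos 9: 11000 XOR 11101 = 00101
Remainder (last 4 bits) = 1010. This is the CRC / FCS.

1010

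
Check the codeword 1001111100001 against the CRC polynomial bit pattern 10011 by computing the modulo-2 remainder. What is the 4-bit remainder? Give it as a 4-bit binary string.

Modulo-2 division of 1001111100001 by 10011:
  pos 0: 10011 XOR 10011 = 00000
  pos 5: 11100 XOR 10011 = 01111
  pos 6: 11110 XOR 10011 = 01101
  pos 7: 11010 XOR 10011 = 01001
  pos 8: 10011 XOR 10011 = 00000
Remainder = 0000 (zero — the frame passes the CRC check).

0000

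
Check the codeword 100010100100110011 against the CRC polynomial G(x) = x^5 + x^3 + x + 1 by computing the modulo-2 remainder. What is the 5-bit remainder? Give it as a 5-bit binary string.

00000

Modulo-2 division of 100010100100110011 by 101011:
  pos 0: 100010 XOR 101011 = 001001
  pos 2: 100110 XOR 101011 = 001101
  pos 4: 110101 XOR 101011 = 011110
  pos 5: 111100 XOR 101011 = 010111
  pos 6: 101110 XOR 101011 = 000101
  pos 9: 101110 XOR 101011 = 000101
  pos 12: 101011 XOR 101011 = 000000
Remainder = 00000 (zero — the frame passes the CRC check).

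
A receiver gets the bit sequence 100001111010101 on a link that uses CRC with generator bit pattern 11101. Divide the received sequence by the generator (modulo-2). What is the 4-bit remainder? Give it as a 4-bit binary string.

Modulo-2 division of 100001111010101 by 11101:
  pos 0: 10000 XOR 11101 = 01101
  pos 1: 11011 XOR 11101 = 00110
  pos 3: 11011 XOR 11101 = 00110
  pos 5: 11010 XOR 11101 = 00111
  pos 7: 11110 XOR 11101 = 00011
  pos 10: 11101 XOR 11101 = 00000
Remainder = 0000 (zero — the frame passes the CRC check).

0000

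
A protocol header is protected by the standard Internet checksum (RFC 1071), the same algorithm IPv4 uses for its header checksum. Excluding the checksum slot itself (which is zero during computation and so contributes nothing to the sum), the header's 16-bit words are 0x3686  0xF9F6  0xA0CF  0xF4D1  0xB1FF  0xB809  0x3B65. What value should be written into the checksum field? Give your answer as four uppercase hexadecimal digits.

9472

One's-complement addition (fold any carry out of bit 15 back into bit 0):
  0x3686 + 0xF9F6 = 0x1307C → wrap carry → 0x307D
  0x307D + 0xA0CF = 0x0D14C
  0xD14C + 0xF4D1 = 0x1C61D → wrap carry → 0xC61E
  0xC61E + 0xB1FF = 0x1781D → wrap carry → 0x781E
  0x781E + 0xB809 = 0x13027 → wrap carry → 0x3028
  0x3028 + 0x3B65 = 0x06B8D
One's-complement sum = 0x6B8D.
Checksum = ~0x6B8D & 0xFFFF = 0x9472.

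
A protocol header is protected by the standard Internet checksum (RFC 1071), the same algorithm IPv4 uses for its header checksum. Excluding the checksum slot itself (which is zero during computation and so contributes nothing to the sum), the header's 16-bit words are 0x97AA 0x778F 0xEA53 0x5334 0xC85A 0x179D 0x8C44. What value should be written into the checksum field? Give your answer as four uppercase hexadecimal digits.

One's-complement addition (fold any carry out of bit 15 back into bit 0):
  0x97AA + 0x778F = 0x10F39 → wrap carry → 0x0F3A
  0x0F3A + 0xEA53 = 0x0F98D
  0xF98D + 0x5334 = 0x14CC1 → wrap carry → 0x4CC2
  0x4CC2 + 0xC85A = 0x1151C → wrap carry → 0x151D
  0x151D + 0x179D = 0x02CBA
  0x2CBA + 0x8C44 = 0x0B8FE
One's-complement sum = 0xB8FE.
Checksum = ~0xB8FE & 0xFFFF = 0x4701.

4701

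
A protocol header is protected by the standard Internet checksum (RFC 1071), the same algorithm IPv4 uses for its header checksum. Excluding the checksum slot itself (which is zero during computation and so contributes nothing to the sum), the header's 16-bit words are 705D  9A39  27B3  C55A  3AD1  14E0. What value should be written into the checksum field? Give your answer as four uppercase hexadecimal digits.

B8A9

One's-complement addition (fold any carry out of bit 15 back into bit 0):
  0x705D + 0x9A39 = 0x10A96 → wrap carry → 0x0A97
  0x0A97 + 0x27B3 = 0x0324A
  0x324A + 0xC55A = 0x0F7A4
  0xF7A4 + 0x3AD1 = 0x13275 → wrap carry → 0x3276
  0x3276 + 0x14E0 = 0x04756
One's-complement sum = 0x4756.
Checksum = ~0x4756 & 0xFFFF = 0xB8A9.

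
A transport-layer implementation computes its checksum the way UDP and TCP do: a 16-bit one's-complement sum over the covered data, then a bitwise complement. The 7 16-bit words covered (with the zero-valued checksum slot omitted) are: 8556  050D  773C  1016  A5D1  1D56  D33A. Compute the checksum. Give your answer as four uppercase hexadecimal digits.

57E7

One's-complement addition (fold any carry out of bit 15 back into bit 0):
  0x8556 + 0x050D = 0x08A63
  0x8A63 + 0x773C = 0x1019F → wrap carry → 0x01A0
  0x01A0 + 0x1016 = 0x011B6
  0x11B6 + 0xA5D1 = 0x0B787
  0xB787 + 0x1D56 = 0x0D4DD
  0xD4DD + 0xD33A = 0x1A817 → wrap carry → 0xA818
One's-complement sum = 0xA818.
Checksum = ~0xA818 & 0xFFFF = 0x57E7.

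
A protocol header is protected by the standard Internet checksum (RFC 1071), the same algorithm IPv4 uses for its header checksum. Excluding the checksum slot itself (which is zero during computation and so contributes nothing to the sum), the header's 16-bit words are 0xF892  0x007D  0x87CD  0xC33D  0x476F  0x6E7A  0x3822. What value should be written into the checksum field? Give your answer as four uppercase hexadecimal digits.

CDD8

One's-complement addition (fold any carry out of bit 15 back into bit 0):
  0xF892 + 0x007D = 0x0F90F
  0xF90F + 0x87CD = 0x180DC → wrap carry → 0x80DD
  0x80DD + 0xC33D = 0x1441A → wrap carry → 0x441B
  0x441B + 0x476F = 0x08B8A
  0x8B8A + 0x6E7A = 0x0FA04
  0xFA04 + 0x3822 = 0x13226 → wrap carry → 0x3227
One's-complement sum = 0x3227.
Checksum = ~0x3227 & 0xFFFF = 0xCDD8.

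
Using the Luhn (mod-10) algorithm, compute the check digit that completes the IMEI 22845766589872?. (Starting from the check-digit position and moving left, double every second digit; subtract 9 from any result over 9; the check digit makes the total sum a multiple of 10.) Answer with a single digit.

Partial digits right→left: 2 7 8 9 8 5 6 6 7 5 4 8 2 2
Double every second digit counting from the check-digit position (so the 1st, 3rd, 5th, ... of the partial from the right).
  doubled (with −9 where >9): 4 7 7 3 5 8 4 → sum 38
  kept as-is: 7 9 5 6 5 8 2 → sum 42
Total = 38 + 42 = 80.
Check digit = (10 − (80 mod 10)) mod 10 = 0.

0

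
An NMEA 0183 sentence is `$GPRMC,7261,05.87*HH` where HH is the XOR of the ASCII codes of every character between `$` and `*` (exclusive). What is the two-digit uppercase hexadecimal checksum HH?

XOR the ASCII codes of the payload characters:
  'G' = 0x47 → acc = 0x47
  'P' = 0x50 → acc = 0x17
  'R' = 0x52 → acc = 0x45
  'M' = 0x4D → acc = 0x08
  'C' = 0x43 → acc = 0x4B
  ',' = 0x2C → acc = 0x67
  '7' = 0x37 → acc = 0x50
  '2' = 0x32 → acc = 0x62
  '6' = 0x36 → acc = 0x54
  '1' = 0x31 → acc = 0x65
  ',' = 0x2C → acc = 0x49
  '0' = 0x30 → acc = 0x79
  '5' = 0x35 → acc = 0x4C
  '.' = 0x2E → acc = 0x62
  '8' = 0x38 → acc = 0x5A
  '7' = 0x37 → acc = 0x6D
Checksum = 0x6D.

6D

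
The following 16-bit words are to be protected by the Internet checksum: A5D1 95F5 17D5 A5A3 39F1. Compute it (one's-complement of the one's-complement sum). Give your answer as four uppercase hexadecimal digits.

CCCE

One's-complement addition (fold any carry out of bit 15 back into bit 0):
  0xA5D1 + 0x95F5 = 0x13BC6 → wrap carry → 0x3BC7
  0x3BC7 + 0x17D5 = 0x0539C
  0x539C + 0xA5A3 = 0x0F93F
  0xF93F + 0x39F1 = 0x13330 → wrap carry → 0x3331
One's-complement sum = 0x3331.
Checksum = ~0x3331 & 0xFFFF = 0xCCCE.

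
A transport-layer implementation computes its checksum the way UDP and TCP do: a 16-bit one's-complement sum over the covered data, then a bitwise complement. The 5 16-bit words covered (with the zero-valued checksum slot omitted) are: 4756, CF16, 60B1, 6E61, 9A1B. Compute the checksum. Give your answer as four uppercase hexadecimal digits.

8064

One's-complement addition (fold any carry out of bit 15 back into bit 0):
  0x4756 + 0xCF16 = 0x1166C → wrap carry → 0x166D
  0x166D + 0x60B1 = 0x0771E
  0x771E + 0x6E61 = 0x0E57F
  0xE57F + 0x9A1B = 0x17F9A → wrap carry → 0x7F9B
One's-complement sum = 0x7F9B.
Checksum = ~0x7F9B & 0xFFFF = 0x8064.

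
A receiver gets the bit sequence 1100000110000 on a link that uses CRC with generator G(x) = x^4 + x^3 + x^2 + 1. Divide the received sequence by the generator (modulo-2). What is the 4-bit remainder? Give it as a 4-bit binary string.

0000

Modulo-2 division of 1100000110000 by 11101:
  pos 0: 11000 XOR 11101 = 00101
  pos 2: 10100 XOR 11101 = 01001
  pos 3: 10011 XOR 11101 = 01110
  pos 4: 11101 XOR 11101 = 00000
Remainder = 0000 (zero — the frame passes the CRC check).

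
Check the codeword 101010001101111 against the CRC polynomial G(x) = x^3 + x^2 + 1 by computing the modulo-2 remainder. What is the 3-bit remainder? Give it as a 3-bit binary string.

000

Modulo-2 division of 101010001101111 by 1101:
  pos 0: 1010 XOR 1101 = 0111
  pos 1: 1111 XOR 1101 = 0010
  pos 3: 1000 XOR 1101 = 0101
  pos 4: 1010 XOR 1101 = 0111
  pos 5: 1111 XOR 1101 = 0010
  pos 7: 1010 XOR 1101 = 0111
  pos 8: 1111 XOR 1101 = 0010
  pos 10: 1011 XOR 1101 = 0110
  pos 11: 1101 XOR 1101 = 0000
Remainder = 000 (zero — the frame passes the CRC check).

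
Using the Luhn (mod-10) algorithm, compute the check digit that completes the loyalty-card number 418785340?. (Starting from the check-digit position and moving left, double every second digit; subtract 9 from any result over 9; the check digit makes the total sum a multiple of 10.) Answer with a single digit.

5

Partial digits right→left: 0 4 3 5 8 7 8 1 4
Double every second digit counting from the check-digit position (so the 1st, 3rd, 5th, ... of the partial from the right).
  doubled (with −9 where >9): 0 6 7 7 8 → sum 28
  kept as-is: 4 5 7 1 → sum 17
Total = 28 + 17 = 45.
Check digit = (10 − (45 mod 10)) mod 10 = 5.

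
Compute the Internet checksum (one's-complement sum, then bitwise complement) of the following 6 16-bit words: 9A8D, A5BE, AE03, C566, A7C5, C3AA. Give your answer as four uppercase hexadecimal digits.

One's-complement addition (fold any carry out of bit 15 back into bit 0):
  0x9A8D + 0xA5BE = 0x1404B → wrap carry → 0x404C
  0x404C + 0xAE03 = 0x0EE4F
  0xEE4F + 0xC566 = 0x1B3B5 → wrap carry → 0xB3B6
  0xB3B6 + 0xA7C5 = 0x15B7B → wrap carry → 0x5B7C
  0x5B7C + 0xC3AA = 0x11F26 → wrap carry → 0x1F27
One's-complement sum = 0x1F27.
Checksum = ~0x1F27 & 0xFFFF = 0xE0D8.

E0D8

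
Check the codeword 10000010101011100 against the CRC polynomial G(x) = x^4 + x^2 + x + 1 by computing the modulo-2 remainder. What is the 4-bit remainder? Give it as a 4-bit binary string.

Modulo-2 division of 10000010101011100 by 10111:
  pos 0: 10000 XOR 10111 = 00111
  pos 2: 11101 XOR 10111 = 01010
  pos 3: 10100 XOR 10111 = 00011
  pos 6: 11101 XOR 10111 = 01010
  pos 7: 10100 XOR 10111 = 00011
  pos 10: 11111 XOR 10111 = 01000
  pos 11: 10000 XOR 10111 = 00111
Remainder = 1110 (nonzero — an error is detected).

1110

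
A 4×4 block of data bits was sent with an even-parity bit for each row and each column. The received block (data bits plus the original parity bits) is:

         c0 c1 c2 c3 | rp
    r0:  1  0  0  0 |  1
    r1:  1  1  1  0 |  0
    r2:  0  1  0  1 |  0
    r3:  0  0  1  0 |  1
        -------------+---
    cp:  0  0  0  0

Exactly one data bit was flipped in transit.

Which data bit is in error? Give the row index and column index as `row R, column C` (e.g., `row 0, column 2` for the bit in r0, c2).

Recompute each row's even parity and compare to rp:
  r0: data parity 1, sent rp 1 → ok
  r1: data parity 1, sent rp 0 → mismatch
  r2: data parity 0, sent rp 0 → ok
  r3: data parity 1, sent rp 1 → ok
Recompute each column's even parity and compare to cp:
  c0: data parity 0, sent cp 0 → ok
  c1: data parity 0, sent cp 0 → ok
  c2: data parity 0, sent cp 0 → ok
  c3: data parity 1, sent cp 0 → mismatch
Exactly one row (r1) and one column (c3) fail → the flipped bit is at their intersection.

row 1, column 3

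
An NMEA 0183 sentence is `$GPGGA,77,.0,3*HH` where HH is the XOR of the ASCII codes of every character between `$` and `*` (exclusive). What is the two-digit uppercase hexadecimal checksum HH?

XOR the ASCII codes of the payload characters:
  'G' = 0x47 → acc = 0x47
  'P' = 0x50 → acc = 0x17
  'G' = 0x47 → acc = 0x50
  'G' = 0x47 → acc = 0x17
  'A' = 0x41 → acc = 0x56
  ',' = 0x2C → acc = 0x7A
  '7' = 0x37 → acc = 0x4D
  '7' = 0x37 → acc = 0x7A
  ',' = 0x2C → acc = 0x56
  '.' = 0x2E → acc = 0x78
  '0' = 0x30 → acc = 0x48
  ',' = 0x2C → acc = 0x64
  '3' = 0x33 → acc = 0x57
Checksum = 0x57.

57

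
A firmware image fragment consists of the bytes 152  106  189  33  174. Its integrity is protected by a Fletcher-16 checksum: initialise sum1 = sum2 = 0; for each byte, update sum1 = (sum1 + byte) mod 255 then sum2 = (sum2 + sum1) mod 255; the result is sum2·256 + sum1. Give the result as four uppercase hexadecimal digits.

Running sums (mod 255):
  after byte 0 (152): sum1=152, sum2=152
  after byte 1 (106): sum1=3, sum2=155
  after byte 2 (189): sum1=192, sum2=92
  after byte 3 (33): sum1=225, sum2=62
  after byte 4 (174): sum1=144, sum2=206
Checksum = sum2·256 + sum1 = 206·256 + 144 = 52880 = 0xCE90.

CE90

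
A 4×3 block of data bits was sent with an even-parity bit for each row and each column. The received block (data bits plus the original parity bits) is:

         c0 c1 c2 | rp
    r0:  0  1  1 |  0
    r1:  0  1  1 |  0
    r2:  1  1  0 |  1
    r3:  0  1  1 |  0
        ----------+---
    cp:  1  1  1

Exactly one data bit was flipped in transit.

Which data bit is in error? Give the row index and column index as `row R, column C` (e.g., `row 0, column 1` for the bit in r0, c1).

row 2, column 1

Recompute each row's even parity and compare to rp:
  r0: data parity 0, sent rp 0 → ok
  r1: data parity 0, sent rp 0 → ok
  r2: data parity 0, sent rp 1 → mismatch
  r3: data parity 0, sent rp 0 → ok
Recompute each column's even parity and compare to cp:
  c0: data parity 1, sent cp 1 → ok
  c1: data parity 0, sent cp 1 → mismatch
  c2: data parity 1, sent cp 1 → ok
Exactly one row (r2) and one column (c1) fail → the flipped bit is at their intersection.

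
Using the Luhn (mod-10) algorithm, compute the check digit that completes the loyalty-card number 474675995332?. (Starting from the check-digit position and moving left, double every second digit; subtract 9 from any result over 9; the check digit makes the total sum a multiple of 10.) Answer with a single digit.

Partial digits right→left: 2 3 3 5 9 9 5 7 6 4 7 4
Double every second digit counting from the check-digit position (so the 1st, 3rd, 5th, ... of the partial from the right).
  doubled (with −9 where >9): 4 6 9 1 3 5 → sum 28
  kept as-is: 3 5 9 7 4 4 → sum 32
Total = 28 + 32 = 60.
Check digit = (10 − (60 mod 10)) mod 10 = 0.

0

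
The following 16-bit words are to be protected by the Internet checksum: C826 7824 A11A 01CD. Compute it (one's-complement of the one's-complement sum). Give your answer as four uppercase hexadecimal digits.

One's-complement addition (fold any carry out of bit 15 back into bit 0):
  0xC826 + 0x7824 = 0x1404A → wrap carry → 0x404B
  0x404B + 0xA11A = 0x0E165
  0xE165 + 0x01CD = 0x0E332
One's-complement sum = 0xE332.
Checksum = ~0xE332 & 0xFFFF = 0x1CCD.

1CCD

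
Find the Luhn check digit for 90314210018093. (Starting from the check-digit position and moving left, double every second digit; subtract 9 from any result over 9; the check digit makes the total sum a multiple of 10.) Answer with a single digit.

Partial digits right→left: 3 9 0 8 1 0 0 1 2 4 1 3 0 9
Double every second digit counting from the check-digit position (so the 1st, 3rd, 5th, ... of the partial from the right).
  doubled (with −9 where >9): 6 0 2 0 4 2 0 → sum 14
  kept as-is: 9 8 0 1 4 3 9 → sum 34
Total = 14 + 34 = 48.
Check digit = (10 − (48 mod 10)) mod 10 = 2.

2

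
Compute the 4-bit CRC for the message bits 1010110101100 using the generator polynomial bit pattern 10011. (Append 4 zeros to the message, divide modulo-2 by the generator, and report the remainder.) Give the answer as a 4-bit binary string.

Append 4 zeros: 10101101011000000. Divide by 10011 (XOR where the leading bit is 1):
  pos 0: 10101 XOR 10011 = 00110
  pos 2: 11010 XOR 10011 = 01001
  pos 3: 10011 XOR 10011 = 00000
  pos 9: 11000 XOR 10011 = 01011
  pos 10: 10110 XOR 10011 = 00101
  pos 12: 10100 XOR 10011 = 00111
Remainder (last 4 bits) = 0111. This is the CRC / FCS.

0111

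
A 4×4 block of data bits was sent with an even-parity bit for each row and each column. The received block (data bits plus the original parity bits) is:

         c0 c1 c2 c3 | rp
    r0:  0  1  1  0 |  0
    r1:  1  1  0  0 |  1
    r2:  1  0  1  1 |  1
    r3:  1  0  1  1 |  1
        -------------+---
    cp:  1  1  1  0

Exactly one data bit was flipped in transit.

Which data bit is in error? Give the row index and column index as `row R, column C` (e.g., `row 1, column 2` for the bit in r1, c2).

row 1, column 1

Recompute each row's even parity and compare to rp:
  r0: data parity 0, sent rp 0 → ok
  r1: data parity 0, sent rp 1 → mismatch
  r2: data parity 1, sent rp 1 → ok
  r3: data parity 1, sent rp 1 → ok
Recompute each column's even parity and compare to cp:
  c0: data parity 1, sent cp 1 → ok
  c1: data parity 0, sent cp 1 → mismatch
  c2: data parity 1, sent cp 1 → ok
  c3: data parity 0, sent cp 0 → ok
Exactly one row (r1) and one column (c1) fail → the flipped bit is at their intersection.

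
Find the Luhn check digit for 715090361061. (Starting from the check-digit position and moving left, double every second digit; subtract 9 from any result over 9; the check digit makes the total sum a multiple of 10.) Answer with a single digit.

2

Partial digits right→left: 1 6 0 1 6 3 0 9 0 5 1 7
Double every second digit counting from the check-digit position (so the 1st, 3rd, 5th, ... of the partial from the right).
  doubled (with −9 where >9): 2 0 3 0 0 2 → sum 7
  kept as-is: 6 1 3 9 5 7 → sum 31
Total = 7 + 31 = 38.
Check digit = (10 − (38 mod 10)) mod 10 = 2.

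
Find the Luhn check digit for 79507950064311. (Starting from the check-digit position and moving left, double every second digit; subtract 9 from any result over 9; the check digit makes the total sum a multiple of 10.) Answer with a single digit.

Partial digits right→left: 1 1 3 4 6 0 0 5 9 7 0 5 9 7
Double every second digit counting from the check-digit position (so the 1st, 3rd, 5th, ... of the partial from the right).
  doubled (with −9 where >9): 2 6 3 0 9 0 9 → sum 29
  kept as-is: 1 4 0 5 7 5 7 → sum 29
Total = 29 + 29 = 58.
Check digit = (10 − (58 mod 10)) mod 10 = 2.

2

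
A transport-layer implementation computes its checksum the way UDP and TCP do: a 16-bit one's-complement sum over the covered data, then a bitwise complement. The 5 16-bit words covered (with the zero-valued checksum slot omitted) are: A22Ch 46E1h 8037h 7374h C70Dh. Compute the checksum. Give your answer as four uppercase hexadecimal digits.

5C38

One's-complement addition (fold any carry out of bit 15 back into bit 0):
  0xA22C + 0x46E1 = 0x0E90D
  0xE90D + 0x8037 = 0x16944 → wrap carry → 0x6945
  0x6945 + 0x7374 = 0x0DCB9
  0xDCB9 + 0xC70D = 0x1A3C6 → wrap carry → 0xA3C7
One's-complement sum = 0xA3C7.
Checksum = ~0xA3C7 & 0xFFFF = 0x5C38.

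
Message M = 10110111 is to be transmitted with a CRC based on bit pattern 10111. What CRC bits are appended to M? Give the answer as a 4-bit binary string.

Append 4 zeros: 101101110000. Divide by 10111 (XOR where the leading bit is 1):
  pos 0: 10110 XOR 10111 = 00001
  pos 4: 11110 XOR 10111 = 01001
  pos 5: 10010 XOR 10111 = 00101
  pos 7: 10100 XOR 10111 = 00011
Remainder (last 4 bits) = 0011. This is the CRC / FCS.

0011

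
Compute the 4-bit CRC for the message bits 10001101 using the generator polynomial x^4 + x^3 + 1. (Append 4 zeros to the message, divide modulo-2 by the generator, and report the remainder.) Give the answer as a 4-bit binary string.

1100

Append 4 zeros: 100011010000. Divide by 11001 (XOR where the leading bit is 1):
  pos 0: 10001 XOR 11001 = 01000
  pos 1: 10001 XOR 11001 = 01000
  pos 2: 10000 XOR 11001 = 01001
  pos 3: 10011 XOR 11001 = 01010
  pos 4: 10100 XOR 11001 = 01101
  pos 5: 11010 XOR 11001 = 00011
Remainder (last 4 bits) = 1100. This is the CRC / FCS.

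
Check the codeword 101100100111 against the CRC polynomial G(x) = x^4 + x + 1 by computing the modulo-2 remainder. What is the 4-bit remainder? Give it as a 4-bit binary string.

Modulo-2 division of 101100100111 by 10011:
  pos 0: 10110 XOR 10011 = 00101
  pos 2: 10101 XOR 10011 = 00110
  pos 4: 11000 XOR 10011 = 01011
  pos 5: 10111 XOR 10011 = 00100
  pos 7: 10011 XOR 10011 = 00000
Remainder = 0000 (zero — the frame passes the CRC check).

0000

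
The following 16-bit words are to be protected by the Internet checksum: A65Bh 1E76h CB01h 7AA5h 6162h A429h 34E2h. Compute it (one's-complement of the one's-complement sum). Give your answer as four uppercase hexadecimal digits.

One's-complement addition (fold any carry out of bit 15 back into bit 0):
  0xA65B + 0x1E76 = 0x0C4D1
  0xC4D1 + 0xCB01 = 0x18FD2 → wrap carry → 0x8FD3
  0x8FD3 + 0x7AA5 = 0x10A78 → wrap carry → 0x0A79
  0x0A79 + 0x6162 = 0x06BDB
  0x6BDB + 0xA429 = 0x11004 → wrap carry → 0x1005
  0x1005 + 0x34E2 = 0x044E7
One's-complement sum = 0x44E7.
Checksum = ~0x44E7 & 0xFFFF = 0xBB18.

BB18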